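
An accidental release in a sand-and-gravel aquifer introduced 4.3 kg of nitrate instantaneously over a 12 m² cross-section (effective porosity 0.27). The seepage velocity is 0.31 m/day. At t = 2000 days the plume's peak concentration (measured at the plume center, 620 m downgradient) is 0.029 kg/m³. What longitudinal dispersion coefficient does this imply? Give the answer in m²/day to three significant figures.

0.0833 m²/day

At the plume center C_max = M/(n_e·A·√(4πDt)), so D = M²/(4πt·(n_e·A·C_max)²).
n_e·A·C_max = 0.27 × 12 × 0.029 = 0.09396 kg/m.
D = 4.3²/(4π × 2000 × 0.09396²) = 0.0833 m²/day.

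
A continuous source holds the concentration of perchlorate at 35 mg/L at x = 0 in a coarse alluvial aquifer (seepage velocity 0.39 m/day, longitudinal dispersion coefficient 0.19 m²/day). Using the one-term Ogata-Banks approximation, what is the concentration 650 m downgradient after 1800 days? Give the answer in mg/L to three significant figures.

34.2 mg/L

For a continuous step input, C/C₀ ≈ ½·erfc((x−vt)/(2√(Dt))).
vt = 0.39 × 1800 = 702 m and 2√(Dt) = 2√(0.19 × 1800) = 36.99 m.
Argument (x−vt)/(2√(Dt)) = (650 − 702)/36.99 = -1.406; ½·erfc(-1.406) = 0.9766.
C = 35 × 0.9766 = 34.2 mg/L.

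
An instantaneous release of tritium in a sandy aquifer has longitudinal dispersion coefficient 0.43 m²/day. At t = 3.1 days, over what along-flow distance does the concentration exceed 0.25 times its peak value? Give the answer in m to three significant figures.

The plume is Gaussian with σ = √(2Dt) = √(2 × 0.43 × 3.1) = 1.633 m.
C/C_peak = exp(−Δx²/(2σ²)) = 0.25 ⇒ Δx = σ·√(−2 ln 0.25) = 1.633 × 1.665 = 2.719 m.
Width = 2Δx = 5.44 m.

5.44 m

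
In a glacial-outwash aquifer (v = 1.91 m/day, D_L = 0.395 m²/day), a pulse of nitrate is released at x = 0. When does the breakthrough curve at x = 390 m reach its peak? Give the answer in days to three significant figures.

204 days

For the 1D instantaneous-source solution, setting ∂C/∂t = 0 at fixed x gives v²t² + 2Dt − x² = 0, so t = (√(D² + v²x²) − D)/v².
√(D² + v²x²) = √(0.395² + 1.91² × 390²) = 744.9; v² = 3.6481.
t = (744.9 − 0.395)/3.6481 = 204 days (vs. the pure-advection estimate x/v = 204 d).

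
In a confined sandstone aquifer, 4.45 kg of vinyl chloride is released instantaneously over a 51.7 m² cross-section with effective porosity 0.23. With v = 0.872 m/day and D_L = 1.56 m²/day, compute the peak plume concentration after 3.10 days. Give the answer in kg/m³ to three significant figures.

0.0480 kg/m³

The peak of an instantaneous 1D plume sits at x = vt; there the Gaussian factor is 1 and C_max = M/(n_e·A·√(4πDt)), where n_e·A is the pore area the mass is dissolved in.
√(4πDt) = √(4π × 1.56 × 3.10) = 7.796 m, so C_max = 4.45/(0.23 × 51.7 × 7.796) = 0.0480 kg/m³.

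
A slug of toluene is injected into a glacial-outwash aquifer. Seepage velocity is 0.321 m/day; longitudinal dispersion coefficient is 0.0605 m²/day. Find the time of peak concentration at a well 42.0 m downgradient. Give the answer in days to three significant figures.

For the 1D instantaneous-source solution, setting ∂C/∂t = 0 at fixed x gives v²t² + 2Dt − x² = 0, so t = (√(D² + v²x²) − D)/v².
√(D² + v²x²) = √(0.0605² + 0.321² × 42.0²) = 13.48; v² = 0.103041.
t = (13.48 − 0.0605)/0.103041 = 130 days (vs. the pure-advection estimate x/v = 131 d).

130 days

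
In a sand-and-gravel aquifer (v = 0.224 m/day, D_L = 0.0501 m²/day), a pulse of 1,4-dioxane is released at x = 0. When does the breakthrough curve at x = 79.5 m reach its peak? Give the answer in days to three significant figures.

For the 1D instantaneous-source solution, setting ∂C/∂t = 0 at fixed x gives v²t² + 2Dt − x² = 0, so t = (√(D² + v²x²) − D)/v².
√(D² + v²x²) = √(0.0501² + 0.224² × 79.5²) = 17.81; v² = 0.050176.
t = (17.81 − 0.0501)/0.050176 = 354 days (vs. the pure-advection estimate x/v = 355 d).

354 days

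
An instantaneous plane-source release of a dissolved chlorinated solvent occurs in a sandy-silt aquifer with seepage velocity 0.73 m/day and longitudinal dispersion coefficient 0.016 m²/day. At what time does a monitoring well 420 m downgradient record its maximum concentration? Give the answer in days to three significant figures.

575 days

For the 1D instantaneous-source solution, setting ∂C/∂t = 0 at fixed x gives v²t² + 2Dt − x² = 0, so t = (√(D² + v²x²) − D)/v².
√(D² + v²x²) = √(0.016² + 0.73² × 420²) = 306.6; v² = 0.5329.
t = (306.6 − 0.016)/0.5329 = 575 days (vs. the pure-advection estimate x/v = 575 d).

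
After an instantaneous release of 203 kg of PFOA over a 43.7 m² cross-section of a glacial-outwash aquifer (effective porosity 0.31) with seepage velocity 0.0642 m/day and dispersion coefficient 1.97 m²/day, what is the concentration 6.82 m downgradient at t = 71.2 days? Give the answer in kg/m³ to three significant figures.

0.354 kg/m³

For an instantaneous plane source, C(x,t) = M/(n_e·A·√(4πDt)) · exp(−(x−vt)²/(4Dt)), with n_e·A the pore (flow) area.
Plume center vt = 0.0642 × 71.2 = 4.57104 m, so the well at 6.82 m is 2.24896 m downgradient of the peak.
√(4πDt) = 41.98 m, giving peak height M/(n_e·A·√(4πDt)) = 203/(0.31 × 43.7 × 41.98) = 0.3570 kg/m³.
(x−vt)²/(4Dt) = (2.24896)²/(4 × 1.97 × 71.2) = 0.009015; exp(−0.009015) = 0.9910.
C = 0.3570 × 0.9910 = 0.354 kg/m³.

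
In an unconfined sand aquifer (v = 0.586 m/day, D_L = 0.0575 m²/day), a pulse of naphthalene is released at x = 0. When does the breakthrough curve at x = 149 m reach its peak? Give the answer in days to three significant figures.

254 days

For the 1D instantaneous-source solution, setting ∂C/∂t = 0 at fixed x gives v²t² + 2Dt − x² = 0, so t = (√(D² + v²x²) − D)/v².
√(D² + v²x²) = √(0.0575² + 0.586² × 149²) = 87.31; v² = 0.343396.
t = (87.31 − 0.0575)/0.343396 = 254 days (vs. the pure-advection estimate x/v = 254 d).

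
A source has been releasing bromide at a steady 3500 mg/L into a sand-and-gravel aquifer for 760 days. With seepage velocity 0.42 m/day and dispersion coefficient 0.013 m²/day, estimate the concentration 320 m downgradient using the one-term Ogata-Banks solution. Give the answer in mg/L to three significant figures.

For a continuous step input, C/C₀ ≈ ½·erfc((x−vt)/(2√(Dt))).
vt = 0.42 × 760 = 319.2 m and 2√(Dt) = 2√(0.013 × 760) = 6.286 m.
Argument (x−vt)/(2√(Dt)) = (320 − 319.2)/6.286 = 0.1273; ½·erfc(0.1273) = 0.4286.
C = 3500 × 0.4286 = 1500 mg/L.

1500 mg/L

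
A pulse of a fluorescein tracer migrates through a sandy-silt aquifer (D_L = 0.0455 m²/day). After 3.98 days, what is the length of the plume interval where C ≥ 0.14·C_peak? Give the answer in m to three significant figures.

The plume is Gaussian with σ = √(2Dt) = √(2 × 0.0455 × 3.98) = 0.6018 m.
C/C_peak = exp(−Δx²/(2σ²)) = 0.14 ⇒ Δx = σ·√(−2 ln 0.14) = 0.6018 × 1.983 = 1.193 m.
Width = 2Δx = 2.39 m.

2.39 m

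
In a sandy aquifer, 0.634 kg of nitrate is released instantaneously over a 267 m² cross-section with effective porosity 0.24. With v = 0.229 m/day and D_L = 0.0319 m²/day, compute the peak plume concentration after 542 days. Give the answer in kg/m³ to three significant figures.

0.000671 kg/m³

The peak of an instantaneous 1D plume sits at x = vt; there the Gaussian factor is 1 and C_max = M/(n_e·A·√(4πDt)), where n_e·A is the pore area the mass is dissolved in.
√(4πDt) = √(4π × 0.0319 × 542) = 14.74 m, so C_max = 0.634/(0.24 × 267 × 14.74) = 0.000671 kg/m³.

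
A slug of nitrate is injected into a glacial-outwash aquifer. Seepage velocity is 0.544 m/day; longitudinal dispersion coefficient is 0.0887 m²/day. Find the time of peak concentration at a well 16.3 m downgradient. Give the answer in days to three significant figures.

29.7 days

For the 1D instantaneous-source solution, setting ∂C/∂t = 0 at fixed x gives v²t² + 2Dt − x² = 0, so t = (√(D² + v²x²) − D)/v².
√(D² + v²x²) = √(0.0887² + 0.544² × 16.3²) = 8.868; v² = 0.295936.
t = (8.868 − 0.0887)/0.295936 = 29.7 days (vs. the pure-advection estimate x/v = 30.0 d).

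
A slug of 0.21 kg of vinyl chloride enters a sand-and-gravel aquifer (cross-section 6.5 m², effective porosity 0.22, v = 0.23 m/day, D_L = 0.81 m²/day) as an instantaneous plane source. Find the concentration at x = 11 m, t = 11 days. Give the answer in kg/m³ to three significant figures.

For an instantaneous plane source, C(x,t) = M/(n_e·A·√(4πDt)) · exp(−(x−vt)²/(4Dt)), with n_e·A the pore (flow) area.
Plume center vt = 0.23 × 11 = 2.53 m, so the well at 11 m is 8.47 m downgradient of the peak.
√(4πDt) = 10.58 m, giving peak height M/(n_e·A·√(4πDt)) = 0.21/(0.22 × 6.5 × 10.58) = 0.01388 kg/m³.
(x−vt)²/(4Dt) = (8.47)²/(4 × 0.81 × 11) = 2.013; exp(−2.013) = 0.1336.
C = 0.01388 × 0.1336 = 0.00185 kg/m³.

0.00185 kg/m³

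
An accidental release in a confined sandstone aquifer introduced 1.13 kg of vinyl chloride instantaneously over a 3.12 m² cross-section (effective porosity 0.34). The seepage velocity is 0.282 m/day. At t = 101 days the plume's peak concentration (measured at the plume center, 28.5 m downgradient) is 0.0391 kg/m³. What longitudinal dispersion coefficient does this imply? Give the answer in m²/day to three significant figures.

At the plume center C_max = M/(n_e·A·√(4πDt)), so D = M²/(4πt·(n_e·A·C_max)²).
n_e·A·C_max = 0.34 × 3.12 × 0.0391 = 0.04148 kg/m.
D = 1.13²/(4π × 101 × 0.04148²) = 0.585 m²/day.

0.585 m²/day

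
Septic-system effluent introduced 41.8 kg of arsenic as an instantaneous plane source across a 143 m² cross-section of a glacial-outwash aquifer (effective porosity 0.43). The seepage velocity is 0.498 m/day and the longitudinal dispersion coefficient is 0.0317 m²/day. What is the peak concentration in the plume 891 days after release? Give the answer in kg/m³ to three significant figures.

The peak of an instantaneous 1D plume sits at x = vt; there the Gaussian factor is 1 and C_max = M/(n_e·A·√(4πDt)), where n_e·A is the pore area the mass is dissolved in.
√(4πDt) = √(4π × 0.0317 × 891) = 18.84 m, so C_max = 41.8/(0.43 × 143 × 18.84) = 0.0361 kg/m³.

0.0361 kg/m³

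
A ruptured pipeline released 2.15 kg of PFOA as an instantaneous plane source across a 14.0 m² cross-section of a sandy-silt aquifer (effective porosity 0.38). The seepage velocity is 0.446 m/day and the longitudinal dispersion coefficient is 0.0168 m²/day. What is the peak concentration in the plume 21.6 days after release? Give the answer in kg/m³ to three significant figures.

0.189 kg/m³

The peak of an instantaneous 1D plume sits at x = vt; there the Gaussian factor is 1 and C_max = M/(n_e·A·√(4πDt)), where n_e·A is the pore area the mass is dissolved in.
√(4πDt) = √(4π × 0.0168 × 21.6) = 2.135 m, so C_max = 2.15/(0.38 × 14.0 × 2.135) = 0.189 kg/m³.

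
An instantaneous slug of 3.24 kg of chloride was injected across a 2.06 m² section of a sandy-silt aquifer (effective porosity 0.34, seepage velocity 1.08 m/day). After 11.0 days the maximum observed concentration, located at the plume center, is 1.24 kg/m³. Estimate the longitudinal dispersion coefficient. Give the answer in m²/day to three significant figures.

0.101 m²/day

At the plume center C_max = M/(n_e·A·√(4πDt)), so D = M²/(4πt·(n_e·A·C_max)²).
n_e·A·C_max = 0.34 × 2.06 × 1.24 = 0.8685 kg/m.
D = 3.24²/(4π × 11.0 × 0.8685²) = 0.101 m²/day.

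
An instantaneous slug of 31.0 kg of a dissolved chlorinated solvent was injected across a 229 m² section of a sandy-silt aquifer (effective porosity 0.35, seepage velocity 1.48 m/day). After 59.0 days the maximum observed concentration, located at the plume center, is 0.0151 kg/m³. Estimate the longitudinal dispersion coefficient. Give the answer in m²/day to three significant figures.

0.885 m²/day

At the plume center C_max = M/(n_e·A·√(4πDt)), so D = M²/(4πt·(n_e·A·C_max)²).
n_e·A·C_max = 0.35 × 229 × 0.0151 = 1.210 kg/m.
D = 31.0²/(4π × 59.0 × 1.210²) = 0.885 m²/day.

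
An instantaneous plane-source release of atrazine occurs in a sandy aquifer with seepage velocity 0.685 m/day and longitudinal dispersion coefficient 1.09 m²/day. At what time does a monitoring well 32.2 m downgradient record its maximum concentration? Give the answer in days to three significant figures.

For the 1D instantaneous-source solution, setting ∂C/∂t = 0 at fixed x gives v²t² + 2Dt − x² = 0, so t = (√(D² + v²x²) − D)/v².
√(D² + v²x²) = √(1.09² + 0.685² × 32.2²) = 22.08; v² = 0.469225.
t = (22.08 − 1.09)/0.469225 = 44.7 days (vs. the pure-advection estimate x/v = 47.0 d).

44.7 days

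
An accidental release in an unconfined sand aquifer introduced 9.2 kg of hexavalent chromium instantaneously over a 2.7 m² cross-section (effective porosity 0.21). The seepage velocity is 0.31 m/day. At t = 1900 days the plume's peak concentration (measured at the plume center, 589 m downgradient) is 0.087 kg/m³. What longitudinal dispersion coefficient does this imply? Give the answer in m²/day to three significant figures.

At the plume center C_max = M/(n_e·A·√(4πDt)), so D = M²/(4πt·(n_e·A·C_max)²).
n_e·A·C_max = 0.21 × 2.7 × 0.087 = 0.04933 kg/m.
D = 9.2²/(4π × 1900 × 0.04933²) = 1.46 m²/day.

1.46 m²/day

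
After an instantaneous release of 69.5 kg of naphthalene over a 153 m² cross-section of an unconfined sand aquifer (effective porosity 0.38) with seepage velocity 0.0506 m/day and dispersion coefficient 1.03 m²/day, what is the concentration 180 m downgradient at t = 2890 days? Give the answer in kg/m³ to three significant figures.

For an instantaneous plane source, C(x,t) = M/(n_e·A·√(4πDt)) · exp(−(x−vt)²/(4Dt)), with n_e·A the pore (flow) area.
Plume center vt = 0.0506 × 2890 = 146.234 m, so the well at 180 m is 33.766 m downgradient of the peak.
√(4πDt) = 193.4 m, giving peak height M/(n_e·A·√(4πDt)) = 69.5/(0.38 × 153 × 193.4) = 0.006181 kg/m³.
(x−vt)²/(4Dt) = (33.766)²/(4 × 1.03 × 2890) = 0.09576; exp(−0.09576) = 0.9087.
C = 0.006181 × 0.9087 = 0.00562 kg/m³.

0.00562 kg/m³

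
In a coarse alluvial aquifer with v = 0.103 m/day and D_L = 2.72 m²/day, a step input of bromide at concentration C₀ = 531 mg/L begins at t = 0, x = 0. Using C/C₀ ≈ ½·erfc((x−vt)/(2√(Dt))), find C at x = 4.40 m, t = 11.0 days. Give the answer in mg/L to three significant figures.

For a continuous step input, C/C₀ ≈ ½·erfc((x−vt)/(2√(Dt))).
vt = 0.103 × 11.0 = 1.133 m and 2√(Dt) = 2√(2.72 × 11.0) = 10.94 m.
Argument (x−vt)/(2√(Dt)) = (4.40 − 1.133)/10.94 = 0.2986; ½·erfc(0.2986) = 0.3364.
C = 531 × 0.3364 = 179 mg/L.

179 mg/L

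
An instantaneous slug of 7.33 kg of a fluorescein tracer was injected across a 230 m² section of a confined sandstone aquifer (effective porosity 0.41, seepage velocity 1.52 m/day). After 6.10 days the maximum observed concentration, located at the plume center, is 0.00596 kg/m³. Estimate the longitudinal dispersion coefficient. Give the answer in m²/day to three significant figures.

2.22 m²/day

At the plume center C_max = M/(n_e·A·√(4πDt)), so D = M²/(4πt·(n_e·A·C_max)²).
n_e·A·C_max = 0.41 × 230 × 0.00596 = 0.5620 kg/m.
D = 7.33²/(4π × 6.10 × 0.5620²) = 2.22 m²/day.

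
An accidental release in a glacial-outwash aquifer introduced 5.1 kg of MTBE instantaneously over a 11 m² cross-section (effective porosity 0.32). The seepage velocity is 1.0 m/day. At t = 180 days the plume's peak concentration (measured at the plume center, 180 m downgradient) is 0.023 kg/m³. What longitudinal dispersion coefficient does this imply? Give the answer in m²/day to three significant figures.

At the plume center C_max = M/(n_e·A·√(4πDt)), so D = M²/(4πt·(n_e·A·C_max)²).
n_e·A·C_max = 0.32 × 11 × 0.023 = 0.08096 kg/m.
D = 5.1²/(4π × 180 × 0.08096²) = 1.75 m²/day.

1.75 m²/day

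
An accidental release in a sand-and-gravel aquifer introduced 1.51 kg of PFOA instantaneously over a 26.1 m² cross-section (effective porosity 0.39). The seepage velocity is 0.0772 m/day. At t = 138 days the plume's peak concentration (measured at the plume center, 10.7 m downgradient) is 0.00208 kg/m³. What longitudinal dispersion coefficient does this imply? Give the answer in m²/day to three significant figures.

2.93 m²/day

At the plume center C_max = M/(n_e·A·√(4πDt)), so D = M²/(4πt·(n_e·A·C_max)²).
n_e·A·C_max = 0.39 × 26.1 × 0.00208 = 0.02117 kg/m.
D = 1.51²/(4π × 138 × 0.02117²) = 2.93 m²/day.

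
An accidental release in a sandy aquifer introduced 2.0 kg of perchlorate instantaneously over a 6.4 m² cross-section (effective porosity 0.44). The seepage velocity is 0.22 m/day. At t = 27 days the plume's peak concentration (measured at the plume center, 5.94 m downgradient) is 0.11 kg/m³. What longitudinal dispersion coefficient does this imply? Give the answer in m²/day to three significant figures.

At the plume center C_max = M/(n_e·A·√(4πDt)), so D = M²/(4πt·(n_e·A·C_max)²).
n_e·A·C_max = 0.44 × 6.4 × 0.11 = 0.3098 kg/m.
D = 2.0²/(4π × 27 × 0.3098²) = 0.123 m²/day.

0.123 m²/day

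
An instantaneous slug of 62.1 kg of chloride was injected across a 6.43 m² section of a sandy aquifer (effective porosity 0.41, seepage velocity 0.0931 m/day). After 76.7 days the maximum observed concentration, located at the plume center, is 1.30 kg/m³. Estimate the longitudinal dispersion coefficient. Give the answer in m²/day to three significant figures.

0.341 m²/day

At the plume center C_max = M/(n_e·A·√(4πDt)), so D = M²/(4πt·(n_e·A·C_max)²).
n_e·A·C_max = 0.41 × 6.43 × 1.30 = 3.427 kg/m.
D = 62.1²/(4π × 76.7 × 3.427²) = 0.341 m²/day.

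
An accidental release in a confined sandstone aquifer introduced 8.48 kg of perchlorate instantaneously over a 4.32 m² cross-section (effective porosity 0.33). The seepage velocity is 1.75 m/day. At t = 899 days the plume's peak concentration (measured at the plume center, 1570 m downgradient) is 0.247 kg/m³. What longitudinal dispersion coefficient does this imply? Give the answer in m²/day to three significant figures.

At the plume center C_max = M/(n_e·A·√(4πDt)), so D = M²/(4πt·(n_e·A·C_max)²).
n_e·A·C_max = 0.33 × 4.32 × 0.247 = 0.3521 kg/m.
D = 8.48²/(4π × 899 × 0.3521²) = 0.0513 m²/day.

0.0513 m²/day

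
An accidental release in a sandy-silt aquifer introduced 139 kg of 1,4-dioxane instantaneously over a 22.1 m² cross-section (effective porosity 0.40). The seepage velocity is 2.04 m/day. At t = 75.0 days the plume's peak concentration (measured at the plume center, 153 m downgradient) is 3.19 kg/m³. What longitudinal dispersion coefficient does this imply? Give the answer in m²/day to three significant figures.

0.0258 m²/day

At the plume center C_max = M/(n_e·A·√(4πDt)), so D = M²/(4πt·(n_e·A·C_max)²).
n_e·A·C_max = 0.40 × 22.1 × 3.19 = 28.20 kg/m.
D = 139²/(4π × 75.0 × 28.20²) = 0.0258 m²/day.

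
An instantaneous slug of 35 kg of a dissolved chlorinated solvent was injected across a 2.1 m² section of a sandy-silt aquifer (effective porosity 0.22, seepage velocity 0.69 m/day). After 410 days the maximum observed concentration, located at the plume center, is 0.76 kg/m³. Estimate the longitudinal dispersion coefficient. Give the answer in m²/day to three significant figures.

1.93 m²/day

At the plume center C_max = M/(n_e·A·√(4πDt)), so D = M²/(4πt·(n_e·A·C_max)²).
n_e·A·C_max = 0.22 × 2.1 × 0.76 = 0.3511 kg/m.
D = 35²/(4π × 410 × 0.3511²) = 1.93 m²/day.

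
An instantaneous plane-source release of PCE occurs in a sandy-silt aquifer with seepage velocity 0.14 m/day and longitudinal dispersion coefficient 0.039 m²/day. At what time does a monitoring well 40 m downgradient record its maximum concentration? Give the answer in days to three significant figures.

284 days

For the 1D instantaneous-source solution, setting ∂C/∂t = 0 at fixed x gives v²t² + 2Dt − x² = 0, so t = (√(D² + v²x²) − D)/v².
√(D² + v²x²) = √(0.039² + 0.14² × 40²) = 5.600; v² = 0.0196.
t = (5.600 − 0.039)/0.0196 = 284 days (vs. the pure-advection estimate x/v = 286 d).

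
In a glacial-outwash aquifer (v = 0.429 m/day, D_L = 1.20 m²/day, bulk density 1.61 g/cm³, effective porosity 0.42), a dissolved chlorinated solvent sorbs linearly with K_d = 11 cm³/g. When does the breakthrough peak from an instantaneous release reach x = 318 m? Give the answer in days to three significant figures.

31700 days

Retardation factor R = 1 + ρ_b·K_d/n = 1 + 1.61 × 11/0.42 = 43.17.
Sorption retards both mechanisms: v_R = v/R = 0.009937 m/day, D_R = D/R = 0.02780 m²/day.
Peak time from v_R²t² + 2D_R t − x² = 0: t = (√(D_R² + v_R²x²) − D_R)/v_R².
√(D_R² + v_R²x²) = √(0.02780² + 0.009937² × 318²) = 3.160; v_R² = 9.874e-05.
t = (3.160 − 0.02780)/9.874e-05 = 31700 days.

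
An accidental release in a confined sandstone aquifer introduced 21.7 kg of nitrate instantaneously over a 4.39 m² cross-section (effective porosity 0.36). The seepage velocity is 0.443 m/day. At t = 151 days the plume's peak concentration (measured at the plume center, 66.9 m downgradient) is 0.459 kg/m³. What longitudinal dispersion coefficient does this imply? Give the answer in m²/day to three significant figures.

At the plume center C_max = M/(n_e·A·√(4πDt)), so D = M²/(4πt·(n_e·A·C_max)²).
n_e·A·C_max = 0.36 × 4.39 × 0.459 = 0.7254 kg/m.
D = 21.7²/(4π × 151 × 0.7254²) = 0.472 m²/day.

0.472 m²/day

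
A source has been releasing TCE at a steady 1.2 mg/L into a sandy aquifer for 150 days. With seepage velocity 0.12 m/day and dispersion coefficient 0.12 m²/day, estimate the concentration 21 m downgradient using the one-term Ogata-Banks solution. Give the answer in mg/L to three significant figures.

0.370 mg/L

For a continuous step input, C/C₀ ≈ ½·erfc((x−vt)/(2√(Dt))).
vt = 0.12 × 150 = 18 m and 2√(Dt) = 2√(0.12 × 150) = 8.485 m.
Argument (x−vt)/(2√(Dt)) = (21 − 18)/8.485 = 0.3536; ½·erfc(0.3536) = 0.3085.
C = 1.2 × 0.3085 = 0.370 mg/L.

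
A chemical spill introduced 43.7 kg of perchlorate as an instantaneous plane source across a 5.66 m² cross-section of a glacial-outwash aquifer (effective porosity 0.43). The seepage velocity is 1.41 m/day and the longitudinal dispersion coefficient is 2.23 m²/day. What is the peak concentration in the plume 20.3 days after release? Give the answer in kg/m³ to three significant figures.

The peak of an instantaneous 1D plume sits at x = vt; there the Gaussian factor is 1 and C_max = M/(n_e·A·√(4πDt)), where n_e·A is the pore area the mass is dissolved in.
√(4πDt) = √(4π × 2.23 × 20.3) = 23.85 m, so C_max = 43.7/(0.43 × 5.66 × 23.85) = 0.753 kg/m³.

0.753 kg/m³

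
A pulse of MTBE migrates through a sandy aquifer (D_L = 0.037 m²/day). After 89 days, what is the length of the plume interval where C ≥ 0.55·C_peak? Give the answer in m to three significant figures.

The plume is Gaussian with σ = √(2Dt) = √(2 × 0.037 × 89) = 2.566 m.
C/C_peak = exp(−Δx²/(2σ²)) = 0.55 ⇒ Δx = σ·√(−2 ln 0.55) = 2.566 × 1.093 = 2.805 m.
Width = 2Δx = 5.61 m.

5.61 m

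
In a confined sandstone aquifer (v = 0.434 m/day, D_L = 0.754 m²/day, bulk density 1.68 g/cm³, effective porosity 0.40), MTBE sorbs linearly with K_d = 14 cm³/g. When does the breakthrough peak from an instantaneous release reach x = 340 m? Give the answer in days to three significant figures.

Retardation factor R = 1 + ρ_b·K_d/n = 1 + 1.68 × 14/0.40 = 59.80.
Sorption retards both mechanisms: v_R = v/R = 0.007258 m/day, D_R = D/R = 0.01261 m²/day.
Peak time from v_R²t² + 2D_R t − x² = 0: t = (√(D_R² + v_R²x²) − D_R)/v_R².
√(D_R² + v_R²x²) = √(0.01261² + 0.007258² × 340²) = 2.468; v_R² = 5.268e-05.
t = (2.468 − 0.01261)/5.268e-05 = 46600 days.

46600 days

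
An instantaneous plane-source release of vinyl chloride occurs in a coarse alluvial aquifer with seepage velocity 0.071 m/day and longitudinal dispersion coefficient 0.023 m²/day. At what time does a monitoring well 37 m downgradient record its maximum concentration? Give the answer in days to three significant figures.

517 days

For the 1D instantaneous-source solution, setting ∂C/∂t = 0 at fixed x gives v²t² + 2Dt − x² = 0, so t = (√(D² + v²x²) − D)/v².
√(D² + v²x²) = √(0.023² + 0.071² × 37²) = 2.627; v² = 0.005041.
t = (2.627 − 0.023)/0.005041 = 517 days (vs. the pure-advection estimate x/v = 521 d).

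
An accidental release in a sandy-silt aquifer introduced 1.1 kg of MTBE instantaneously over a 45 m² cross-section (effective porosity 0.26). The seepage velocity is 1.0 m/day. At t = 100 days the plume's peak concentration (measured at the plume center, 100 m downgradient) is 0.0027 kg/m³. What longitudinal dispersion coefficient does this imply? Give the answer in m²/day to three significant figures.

At the plume center C_max = M/(n_e·A·√(4πDt)), so D = M²/(4πt·(n_e·A·C_max)²).
n_e·A·C_max = 0.26 × 45 × 0.0027 = 0.03159 kg/m.
D = 1.1²/(4π × 100 × 0.03159²) = 0.965 m²/day.

0.965 m²/day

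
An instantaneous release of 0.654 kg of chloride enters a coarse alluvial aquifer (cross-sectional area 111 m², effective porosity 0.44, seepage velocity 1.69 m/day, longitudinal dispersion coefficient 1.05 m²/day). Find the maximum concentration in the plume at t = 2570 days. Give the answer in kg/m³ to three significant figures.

7.27e-05 kg/m³

The peak of an instantaneous 1D plume sits at x = vt; there the Gaussian factor is 1 and C_max = M/(n_e·A·√(4πDt)), where n_e·A is the pore area the mass is dissolved in.
√(4πDt) = √(4π × 1.05 × 2570) = 184.1 m, so C_max = 0.654/(0.44 × 111 × 184.1) = 7.27e-05 kg/m³.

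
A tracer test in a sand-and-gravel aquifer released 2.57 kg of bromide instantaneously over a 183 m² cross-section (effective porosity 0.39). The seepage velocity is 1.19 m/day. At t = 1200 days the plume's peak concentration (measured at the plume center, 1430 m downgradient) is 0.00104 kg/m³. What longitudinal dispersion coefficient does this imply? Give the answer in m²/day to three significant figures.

0.0795 m²/day

At the plume center C_max = M/(n_e·A·√(4πDt)), so D = M²/(4πt·(n_e·A·C_max)²).
n_e·A·C_max = 0.39 × 183 × 0.00104 = 0.07422 kg/m.
D = 2.57²/(4π × 1200 × 0.07422²) = 0.0795 m²/day.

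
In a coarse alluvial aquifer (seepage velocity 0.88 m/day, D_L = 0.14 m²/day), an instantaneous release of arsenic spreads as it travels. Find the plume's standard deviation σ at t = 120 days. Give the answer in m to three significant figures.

5.80 m

Dispersive spreading gives a Gaussian with σ² = 2Dt; advection only shifts the center.
σ = √(2 × 0.14 × 120) = 5.80 m.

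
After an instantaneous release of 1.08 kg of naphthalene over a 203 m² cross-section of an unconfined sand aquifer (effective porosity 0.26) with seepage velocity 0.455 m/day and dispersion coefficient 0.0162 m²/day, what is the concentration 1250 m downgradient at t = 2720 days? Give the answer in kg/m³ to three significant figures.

For an instantaneous plane source, C(x,t) = M/(n_e·A·√(4πDt)) · exp(−(x−vt)²/(4Dt)), with n_e·A the pore (flow) area.
Plume center vt = 0.455 × 2720 = 1237.6 m, so the well at 1250 m is 12.4 m downgradient of the peak.
√(4πDt) = 23.53 m, giving peak height M/(n_e·A·√(4πDt)) = 1.08/(0.26 × 203 × 23.53) = 0.0008696 kg/m³.
(x−vt)²/(4Dt) = (12.4)²/(4 × 0.0162 × 2720) = 0.8724; exp(−0.8724) = 0.4179.
C = 0.0008696 × 0.4179 = 0.000363 kg/m³.

0.000363 kg/m³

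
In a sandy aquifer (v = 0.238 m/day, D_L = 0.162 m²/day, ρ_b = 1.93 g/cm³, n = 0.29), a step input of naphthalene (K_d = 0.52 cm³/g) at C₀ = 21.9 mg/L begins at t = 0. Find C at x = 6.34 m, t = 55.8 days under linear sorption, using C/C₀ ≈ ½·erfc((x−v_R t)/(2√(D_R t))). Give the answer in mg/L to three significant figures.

Retardation factor R = 1 + ρ_b·K_d/n = 1 + 1.93 × 0.52/0.29 = 4.461.
Sorption retards both mechanisms: v_R = v/R = 0.05335 m/day, D_R = D/R = 0.03631 m²/day.
v_R·t = 0.05335 × 55.8 = 2.97693 m; 2√(D_R t) = 2.847 m; argument = (6.34 − 2.97693)/2.847 = 1.181.
C = C₀ × ½·erfc(1.181) = 21.9 × 0.04744 = 1.04 mg/L.

1.04 mg/L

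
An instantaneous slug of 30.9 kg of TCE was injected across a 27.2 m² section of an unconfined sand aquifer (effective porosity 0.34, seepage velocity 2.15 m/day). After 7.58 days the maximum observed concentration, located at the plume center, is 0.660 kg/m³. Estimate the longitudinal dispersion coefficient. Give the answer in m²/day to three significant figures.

At the plume center C_max = M/(n_e·A·√(4πDt)), so D = M²/(4πt·(n_e·A·C_max)²).
n_e·A·C_max = 0.34 × 27.2 × 0.660 = 6.104 kg/m.
D = 30.9²/(4π × 7.58 × 6.104²) = 0.269 m²/day.

0.269 m²/day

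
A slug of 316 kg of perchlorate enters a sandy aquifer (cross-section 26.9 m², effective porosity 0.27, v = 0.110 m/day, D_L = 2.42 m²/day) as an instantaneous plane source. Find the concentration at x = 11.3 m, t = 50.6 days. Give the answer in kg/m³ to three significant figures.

1.04 kg/m³

For an instantaneous plane source, C(x,t) = M/(n_e·A·√(4πDt)) · exp(−(x−vt)²/(4Dt)), with n_e·A the pore (flow) area.
Plume center vt = 0.110 × 50.6 = 5.566 m, so the well at 11.3 m is 5.734 m downgradient of the peak.
√(4πDt) = 39.23 m, giving peak height M/(n_e·A·√(4πDt)) = 316/(0.27 × 26.9 × 39.23) = 1.109 kg/m³.
(x−vt)²/(4Dt) = (5.734)²/(4 × 2.42 × 50.6) = 0.06713; exp(−0.06713) = 0.9351.
C = 1.109 × 0.9351 = 1.04 kg/m³.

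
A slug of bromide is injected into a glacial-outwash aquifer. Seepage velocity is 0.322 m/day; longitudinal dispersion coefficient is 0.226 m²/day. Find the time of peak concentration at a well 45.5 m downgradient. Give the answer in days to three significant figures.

For the 1D instantaneous-source solution, setting ∂C/∂t = 0 at fixed x gives v²t² + 2Dt − x² = 0, so t = (√(D² + v²x²) − D)/v².
√(D² + v²x²) = √(0.226² + 0.322² × 45.5²) = 14.65; v² = 0.103684.
t = (14.65 − 0.226)/0.103684 = 139 days (vs. the pure-advection estimate x/v = 141 d).

139 days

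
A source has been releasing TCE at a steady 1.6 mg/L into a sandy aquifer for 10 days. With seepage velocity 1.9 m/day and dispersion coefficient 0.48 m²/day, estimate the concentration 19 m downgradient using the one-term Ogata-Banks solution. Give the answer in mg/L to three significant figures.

For a continuous step input, C/C₀ ≈ ½·erfc((x−vt)/(2√(Dt))).
vt = 1.9 × 10 = 19 m and 2√(Dt) = 2√(0.48 × 10) = 4.382 m.
Argument (x−vt)/(2√(Dt)) = (19 − 19)/4.382 = 0; ½·erfc(0) = 0.5000.
C = 1.6 × 0.5000 = 0.800 mg/L.

0.800 mg/L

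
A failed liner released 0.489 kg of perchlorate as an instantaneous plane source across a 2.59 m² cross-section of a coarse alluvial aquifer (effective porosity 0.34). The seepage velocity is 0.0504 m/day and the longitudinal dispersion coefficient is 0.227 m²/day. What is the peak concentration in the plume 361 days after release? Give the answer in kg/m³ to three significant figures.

The peak of an instantaneous 1D plume sits at x = vt; there the Gaussian factor is 1 and C_max = M/(n_e·A·√(4πDt)), where n_e·A is the pore area the mass is dissolved in.
√(4πDt) = √(4π × 0.227 × 361) = 32.09 m, so C_max = 0.489/(0.34 × 2.59 × 32.09) = 0.0173 kg/m³.

0.0173 kg/m³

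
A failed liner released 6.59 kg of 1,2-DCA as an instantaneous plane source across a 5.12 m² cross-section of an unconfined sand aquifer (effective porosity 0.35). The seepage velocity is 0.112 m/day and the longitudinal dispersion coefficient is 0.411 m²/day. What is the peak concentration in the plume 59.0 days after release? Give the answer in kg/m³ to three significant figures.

0.211 kg/m³

The peak of an instantaneous 1D plume sits at x = vt; there the Gaussian factor is 1 and C_max = M/(n_e·A·√(4πDt)), where n_e·A is the pore area the mass is dissolved in.
√(4πDt) = √(4π × 0.411 × 59.0) = 17.46 m, so C_max = 6.59/(0.35 × 5.12 × 17.46) = 0.211 kg/m³.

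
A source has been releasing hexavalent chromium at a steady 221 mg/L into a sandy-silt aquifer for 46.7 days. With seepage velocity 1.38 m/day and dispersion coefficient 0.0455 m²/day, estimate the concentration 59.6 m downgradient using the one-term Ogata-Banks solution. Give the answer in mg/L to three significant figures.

219 mg/L

For a continuous step input, C/C₀ ≈ ½·erfc((x−vt)/(2√(Dt))).
vt = 1.38 × 46.7 = 64.446 m and 2√(Dt) = 2√(0.0455 × 46.7) = 2.915 m.
Argument (x−vt)/(2√(Dt)) = (59.6 − 64.446)/2.915 = -1.662; ½·erfc(-1.662) = 0.9906.
C = 221 × 0.9906 = 219 mg/L.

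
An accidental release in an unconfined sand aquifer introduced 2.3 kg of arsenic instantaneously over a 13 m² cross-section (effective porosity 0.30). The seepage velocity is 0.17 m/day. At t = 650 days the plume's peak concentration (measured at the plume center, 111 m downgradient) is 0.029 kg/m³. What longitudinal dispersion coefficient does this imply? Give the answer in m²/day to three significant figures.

At the plume center C_max = M/(n_e·A·√(4πDt)), so D = M²/(4πt·(n_e·A·C_max)²).
n_e·A·C_max = 0.30 × 13 × 0.029 = 0.1131 kg/m.
D = 2.3²/(4π × 650 × 0.1131²) = 0.0506 m²/day.

0.0506 m²/day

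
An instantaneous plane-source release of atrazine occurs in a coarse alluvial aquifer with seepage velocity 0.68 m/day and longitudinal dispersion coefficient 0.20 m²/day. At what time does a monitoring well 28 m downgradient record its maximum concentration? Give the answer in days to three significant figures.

40.7 days

For the 1D instantaneous-source solution, setting ∂C/∂t = 0 at fixed x gives v²t² + 2Dt − x² = 0, so t = (√(D² + v²x²) − D)/v².
√(D² + v²x²) = √(0.20² + 0.68² × 28²) = 19.04; v² = 0.4624.
t = (19.04 − 0.20)/0.4624 = 40.7 days (vs. the pure-advection estimate x/v = 41.2 d).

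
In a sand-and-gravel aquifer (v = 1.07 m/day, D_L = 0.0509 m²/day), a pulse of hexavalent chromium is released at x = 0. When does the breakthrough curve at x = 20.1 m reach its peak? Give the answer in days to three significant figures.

For the 1D instantaneous-source solution, setting ∂C/∂t = 0 at fixed x gives v²t² + 2Dt − x² = 0, so t = (√(D² + v²x²) − D)/v².
√(D² + v²x²) = √(0.0509² + 1.07² × 20.1²) = 21.51; v² = 1.1449.
t = (21.51 − 0.0509)/1.1449 = 18.7 days (vs. the pure-advection estimate x/v = 18.8 d).

18.7 days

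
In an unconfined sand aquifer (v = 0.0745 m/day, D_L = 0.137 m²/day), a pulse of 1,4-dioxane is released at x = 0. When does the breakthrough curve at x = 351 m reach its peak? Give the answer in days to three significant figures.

For the 1D instantaneous-source solution, setting ∂C/∂t = 0 at fixed x gives v²t² + 2Dt − x² = 0, so t = (√(D² + v²x²) − D)/v².
√(D² + v²x²) = √(0.137² + 0.0745² × 351²) = 26.15; v² = 0.00555025.
t = (26.15 − 0.137)/0.00555025 = 4690 days (vs. the pure-advection estimate x/v = 4710 d).

4690 days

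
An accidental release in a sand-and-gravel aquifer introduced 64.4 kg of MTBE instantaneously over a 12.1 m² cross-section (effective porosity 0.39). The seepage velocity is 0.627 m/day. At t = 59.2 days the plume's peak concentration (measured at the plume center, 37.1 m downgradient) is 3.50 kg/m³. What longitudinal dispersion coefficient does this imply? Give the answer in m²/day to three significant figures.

0.0204 m²/day

At the plume center C_max = M/(n_e·A·√(4πDt)), so D = M²/(4πt·(n_e·A·C_max)²).
n_e·A·C_max = 0.39 × 12.1 × 3.50 = 16.52 kg/m.
D = 64.4²/(4π × 59.2 × 16.52²) = 0.0204 m²/day.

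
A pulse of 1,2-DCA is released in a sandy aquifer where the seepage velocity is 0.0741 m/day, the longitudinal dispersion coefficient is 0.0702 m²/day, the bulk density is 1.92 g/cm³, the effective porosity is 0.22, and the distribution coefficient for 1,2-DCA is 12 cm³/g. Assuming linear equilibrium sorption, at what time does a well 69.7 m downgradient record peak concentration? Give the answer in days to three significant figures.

Retardation factor R = 1 + ρ_b·K_d/n = 1 + 1.92 × 12/0.22 = 105.7.
Sorption retards both mechanisms: v_R = v/R = 0.0007010 m/day, D_R = D/R = 0.0006641 m²/day.
Peak time from v_R²t² + 2D_R t − x² = 0: t = (√(D_R² + v_R²x²) − D_R)/v_R².
√(D_R² + v_R²x²) = √(0.0006641² + 0.0007010² × 69.7²) = 0.04886; v_R² = 4.914e-07.
t = (0.04886 − 0.0006641)/4.914e-07 = 98100 days.

98100 days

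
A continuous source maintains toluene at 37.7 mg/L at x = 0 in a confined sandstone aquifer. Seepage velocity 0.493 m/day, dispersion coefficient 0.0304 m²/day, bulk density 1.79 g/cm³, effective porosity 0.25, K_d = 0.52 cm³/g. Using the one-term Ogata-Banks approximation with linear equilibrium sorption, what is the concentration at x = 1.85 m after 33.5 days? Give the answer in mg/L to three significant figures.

Retardation factor R = 1 + ρ_b·K_d/n = 1 + 1.79 × 0.52/0.25 = 4.723.
Sorption retards both mechanisms: v_R = v/R = 0.1044 m/day, D_R = D/R = 0.006437 m²/day.
v_R·t = 0.1044 × 33.5 = 3.4974 m; 2√(D_R t) = 0.9287 m; argument = (1.85 − 3.4974)/0.9287 = -1.774.
C = C₀ × ½·erfc(-1.774) = 37.7 × 0.9939 = 37.5 mg/L.

37.5 mg/L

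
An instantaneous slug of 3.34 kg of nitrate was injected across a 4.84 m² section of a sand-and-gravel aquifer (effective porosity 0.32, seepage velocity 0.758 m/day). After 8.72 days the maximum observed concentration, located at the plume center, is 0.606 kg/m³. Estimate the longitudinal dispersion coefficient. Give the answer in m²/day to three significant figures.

At the plume center C_max = M/(n_e·A·√(4πDt)), so D = M²/(4πt·(n_e·A·C_max)²).
n_e·A·C_max = 0.32 × 4.84 × 0.606 = 0.9386 kg/m.
D = 3.34²/(4π × 8.72 × 0.9386²) = 0.116 m²/day.

0.116 m²/day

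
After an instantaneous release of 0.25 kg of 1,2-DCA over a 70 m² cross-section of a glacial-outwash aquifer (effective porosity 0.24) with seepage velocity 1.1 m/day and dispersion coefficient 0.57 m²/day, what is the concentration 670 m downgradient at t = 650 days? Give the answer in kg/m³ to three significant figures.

5.56e-05 kg/m³

For an instantaneous plane source, C(x,t) = M/(n_e·A·√(4πDt)) · exp(−(x−vt)²/(4Dt)), with n_e·A the pore (flow) area.
Plume center vt = 1.1 × 650 = 715 m, so the well at 670 m is 45 m upgradient of the peak.
√(4πDt) = 68.23 m, giving peak height M/(n_e·A·√(4πDt)) = 0.25/(0.24 × 70 × 68.23) = 0.0002181 kg/m³.
(x−vt)²/(4Dt) = (-45)²/(4 × 0.57 × 650) = 1.366; exp(−1.366) = 0.2551.
C = 0.0002181 × 0.2551 = 5.56e-05 kg/m³.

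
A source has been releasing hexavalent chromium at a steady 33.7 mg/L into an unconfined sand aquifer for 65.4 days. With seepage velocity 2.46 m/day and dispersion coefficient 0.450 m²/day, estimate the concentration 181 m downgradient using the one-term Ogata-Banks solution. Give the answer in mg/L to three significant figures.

For a continuous step input, C/C₀ ≈ ½·erfc((x−vt)/(2√(Dt))).
vt = 2.46 × 65.4 = 160.884 m and 2√(Dt) = 2√(0.450 × 65.4) = 10.85 m.
Argument (x−vt)/(2√(Dt)) = (181 − 160.884)/10.85 = 1.854; ½·erfc(1.854) = 0.004371.
C = 33.7 × 0.004371 = 0.147 mg/L.

0.147 mg/L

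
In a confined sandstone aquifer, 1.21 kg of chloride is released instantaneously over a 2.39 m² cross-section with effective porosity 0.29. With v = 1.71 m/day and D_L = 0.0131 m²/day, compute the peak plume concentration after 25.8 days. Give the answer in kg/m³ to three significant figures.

0.847 kg/m³

The peak of an instantaneous 1D plume sits at x = vt; there the Gaussian factor is 1 and C_max = M/(n_e·A·√(4πDt)), where n_e·A is the pore area the mass is dissolved in.
√(4πDt) = √(4π × 0.0131 × 25.8) = 2.061 m, so C_max = 1.21/(0.29 × 2.39 × 2.061) = 0.847 kg/m³.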